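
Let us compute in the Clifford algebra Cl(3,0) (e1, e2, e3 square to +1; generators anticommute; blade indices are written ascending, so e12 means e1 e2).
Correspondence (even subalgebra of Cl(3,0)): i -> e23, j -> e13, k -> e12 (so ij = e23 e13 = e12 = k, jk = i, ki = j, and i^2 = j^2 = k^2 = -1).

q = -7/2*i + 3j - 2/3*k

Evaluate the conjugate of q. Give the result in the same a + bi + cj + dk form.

In blades: q = -2/3*e12 + 3*e13 - 7/2*e23.
Quaternion conjugation is reversion on the even subalgebra: the scalar is fixed and every grade-2 blade flips sign, giving 2/3*e12 - 3*e13 + 7/2*e23; translating back:
Answer: 7/2*i - 3j + 2/3*k


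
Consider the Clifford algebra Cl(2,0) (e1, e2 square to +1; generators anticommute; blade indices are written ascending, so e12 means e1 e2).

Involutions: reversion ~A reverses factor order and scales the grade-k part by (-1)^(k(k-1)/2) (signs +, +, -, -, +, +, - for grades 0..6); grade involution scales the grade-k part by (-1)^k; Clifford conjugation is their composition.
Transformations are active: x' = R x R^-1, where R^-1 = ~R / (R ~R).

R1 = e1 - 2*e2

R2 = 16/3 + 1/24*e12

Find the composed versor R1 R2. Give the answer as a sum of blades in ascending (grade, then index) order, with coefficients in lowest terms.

Distribute over the terms of R1 (each basis-blade product reordered to ascending indices, repeated generators contracted through their squares):
(e1) R2 = 16/3*e1 + 1/24*e2
(-2*e2) R2 = 1/12*e1 - 32/3*e2
Summing the partial products and collecting blades:
Answer: 65/12*e1 - 85/8*e2


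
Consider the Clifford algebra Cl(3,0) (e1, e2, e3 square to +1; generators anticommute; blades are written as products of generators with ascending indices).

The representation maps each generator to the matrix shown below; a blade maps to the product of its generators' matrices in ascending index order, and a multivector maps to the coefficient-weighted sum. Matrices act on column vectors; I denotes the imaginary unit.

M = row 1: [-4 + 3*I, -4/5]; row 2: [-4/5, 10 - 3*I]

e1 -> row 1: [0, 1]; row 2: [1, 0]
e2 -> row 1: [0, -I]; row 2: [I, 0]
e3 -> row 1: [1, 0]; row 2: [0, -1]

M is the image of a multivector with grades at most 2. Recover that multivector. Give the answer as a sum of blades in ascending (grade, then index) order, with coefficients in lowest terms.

Method: 1, rho(e1), rho(e2), rho(e3) form a trace-orthogonal basis of the 2x2 complex matrices (tr(X Y) = 2 if X = Y, else 0), so M = m0*1 + m1*rho(e1) + m2*rho(e2) + m3*rho(e3) with m0 = tr(M)/2 = 3, m1 = tr(M rho(e1))/2 = -4/5, m2 = tr(M rho(e2))/2 = 0, m3 = tr(M rho(e3))/2 = -7 + 3*I.
Multiplying table entries, the bivector images are rho(e1 e2) = I*rho(e3), rho(e1 e3) = -I*rho(e2), rho(e2 e3) = I*rho(e1); with real blade coefficients the real parts of m0..m3 are the coefficients of 1, e1, e2, e3 and the imaginary parts give the bivectors (e2 e3: Im m1, e1 e3: -Im m2, e1 e2: Im m3).
Answer: 3 - 4/5*e1 - 7*e3 + 3*e1 e2


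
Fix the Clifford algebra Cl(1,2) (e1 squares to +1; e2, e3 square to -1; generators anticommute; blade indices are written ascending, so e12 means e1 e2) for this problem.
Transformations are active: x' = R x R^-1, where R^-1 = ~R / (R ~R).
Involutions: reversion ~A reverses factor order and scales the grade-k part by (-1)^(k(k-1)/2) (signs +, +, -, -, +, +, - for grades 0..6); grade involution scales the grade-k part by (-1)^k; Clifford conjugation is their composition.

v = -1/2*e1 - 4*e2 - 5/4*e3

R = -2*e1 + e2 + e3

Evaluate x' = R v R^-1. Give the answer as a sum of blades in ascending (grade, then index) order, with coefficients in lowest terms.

~R = -2*e1 + e2 + e3, and R ~R = 2, so R^-1 = ~R / (2).
R v = 25/4 + 17/2*e12 + 3*e13 + 11/4*e23
Answer: -12*e1 + 41/4*e2 + 15/2*e3


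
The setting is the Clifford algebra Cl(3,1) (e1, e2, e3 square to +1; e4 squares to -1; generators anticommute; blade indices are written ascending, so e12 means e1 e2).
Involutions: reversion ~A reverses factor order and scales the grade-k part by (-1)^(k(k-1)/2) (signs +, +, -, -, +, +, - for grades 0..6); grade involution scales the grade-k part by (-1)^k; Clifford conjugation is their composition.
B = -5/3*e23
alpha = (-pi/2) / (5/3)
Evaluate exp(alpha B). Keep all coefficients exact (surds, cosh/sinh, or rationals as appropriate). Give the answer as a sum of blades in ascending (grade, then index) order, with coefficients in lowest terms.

B^2 = (-5/3)^2*(e23)^2 = 25/9*(-1) = -25/9 (a basis 2-blade squares to minus the product of its generators' squares).
B^2 = -25/9 — circular case — the even/odd split gives cos and sin: l = 5/3, alpha*l = -pi/2, so exp(alpha B) = cos(-pi/2) + (sin(-pi/2)/(5/3))*B = 0 + (-3/5)*B.
Answer: e23


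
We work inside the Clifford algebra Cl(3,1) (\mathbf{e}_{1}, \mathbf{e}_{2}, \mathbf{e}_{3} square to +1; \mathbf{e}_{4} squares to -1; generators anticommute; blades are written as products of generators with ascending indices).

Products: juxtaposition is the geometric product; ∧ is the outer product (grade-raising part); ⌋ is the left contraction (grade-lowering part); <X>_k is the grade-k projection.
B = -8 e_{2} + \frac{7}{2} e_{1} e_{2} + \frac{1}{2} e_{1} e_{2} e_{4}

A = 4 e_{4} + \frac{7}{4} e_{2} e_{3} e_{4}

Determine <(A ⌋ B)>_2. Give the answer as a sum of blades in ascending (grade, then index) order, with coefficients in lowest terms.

step 1: -2 e_{1} e_{2}
step 2: -2 e_{1} e_{2}
Answer: -2 e_{1} e_{2}


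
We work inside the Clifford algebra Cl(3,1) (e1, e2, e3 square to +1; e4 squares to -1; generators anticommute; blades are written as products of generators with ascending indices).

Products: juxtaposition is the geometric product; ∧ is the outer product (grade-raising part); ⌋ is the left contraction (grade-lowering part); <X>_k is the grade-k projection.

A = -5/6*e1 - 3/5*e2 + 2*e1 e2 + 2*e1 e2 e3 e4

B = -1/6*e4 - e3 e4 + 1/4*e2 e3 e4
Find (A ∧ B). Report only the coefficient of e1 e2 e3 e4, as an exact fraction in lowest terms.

step 1: 5/36*e1 e4 + 1/10*e2 e4 - 1/3*e1 e2 e4 + 5/6*e1 e3 e4 + 3/5*e2 e3 e4 - 53/24*e1 e2 e3 e4
Answer: -53/24


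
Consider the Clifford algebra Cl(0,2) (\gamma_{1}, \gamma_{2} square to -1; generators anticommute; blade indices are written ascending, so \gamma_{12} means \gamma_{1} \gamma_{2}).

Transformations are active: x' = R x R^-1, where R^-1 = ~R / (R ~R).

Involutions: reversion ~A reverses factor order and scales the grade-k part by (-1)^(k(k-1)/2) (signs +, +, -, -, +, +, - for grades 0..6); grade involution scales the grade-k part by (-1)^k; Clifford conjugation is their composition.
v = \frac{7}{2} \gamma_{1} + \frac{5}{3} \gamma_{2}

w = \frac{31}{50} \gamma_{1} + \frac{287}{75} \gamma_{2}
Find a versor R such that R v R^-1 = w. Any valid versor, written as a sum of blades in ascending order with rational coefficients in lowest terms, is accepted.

Equal squares first: v^2 = w^2 = -\frac{541}{36}. Then v + w = \frac{103}{25} \gamma_{1} + \frac{412}{75} \gamma_{2} is a versor taking v to w, provided it is invertible.
Answer: \frac{103}{25} \gamma_{1} + \frac{412}{75} \gamma_{2}


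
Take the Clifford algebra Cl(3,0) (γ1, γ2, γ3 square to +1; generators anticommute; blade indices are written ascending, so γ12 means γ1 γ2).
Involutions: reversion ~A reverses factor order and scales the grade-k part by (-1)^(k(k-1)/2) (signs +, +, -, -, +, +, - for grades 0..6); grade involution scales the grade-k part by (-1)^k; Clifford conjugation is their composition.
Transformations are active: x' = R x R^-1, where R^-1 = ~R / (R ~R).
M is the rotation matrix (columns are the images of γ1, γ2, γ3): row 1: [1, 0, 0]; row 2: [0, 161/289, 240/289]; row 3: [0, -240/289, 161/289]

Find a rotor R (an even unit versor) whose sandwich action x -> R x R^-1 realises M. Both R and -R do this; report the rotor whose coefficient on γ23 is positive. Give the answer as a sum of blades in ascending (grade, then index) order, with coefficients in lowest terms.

Method: write R = a + b12*γ12 + b13*γ13 + b23*γ23 with a^2 + b12^2 + b13^2 + b23^2 = 1 (so R^-1 = ~R). Expanding the columns R e_j ~R gives tr M = 4a^2 - 1 and, from the antisymmetric part, M21 - M12 = -4a*b12, M13 - M31 = 4a*b13, M32 - M23 = -4a*b23.
Here tr M = 611/289, so a^2 = (1 + tr M)/4 = 225/289 and a = ±15/17. Taking a = 15/17: M21 - M12 = 0, M13 - M31 = 0, M32 - M23 = -480/289, giving b12 = 0, b13 = 0, b23 = 8/17, i.e. R = 15/17 + 8/17*γ23.
Its γ23 coefficient is already positive.
Answer: 15/17 + 8/17*γ23. Sheet selection: the two-to-one cover makes ±R indistinguishable at the matrix level (trace 611/289), so uniqueness comes from the required sign on γ23.


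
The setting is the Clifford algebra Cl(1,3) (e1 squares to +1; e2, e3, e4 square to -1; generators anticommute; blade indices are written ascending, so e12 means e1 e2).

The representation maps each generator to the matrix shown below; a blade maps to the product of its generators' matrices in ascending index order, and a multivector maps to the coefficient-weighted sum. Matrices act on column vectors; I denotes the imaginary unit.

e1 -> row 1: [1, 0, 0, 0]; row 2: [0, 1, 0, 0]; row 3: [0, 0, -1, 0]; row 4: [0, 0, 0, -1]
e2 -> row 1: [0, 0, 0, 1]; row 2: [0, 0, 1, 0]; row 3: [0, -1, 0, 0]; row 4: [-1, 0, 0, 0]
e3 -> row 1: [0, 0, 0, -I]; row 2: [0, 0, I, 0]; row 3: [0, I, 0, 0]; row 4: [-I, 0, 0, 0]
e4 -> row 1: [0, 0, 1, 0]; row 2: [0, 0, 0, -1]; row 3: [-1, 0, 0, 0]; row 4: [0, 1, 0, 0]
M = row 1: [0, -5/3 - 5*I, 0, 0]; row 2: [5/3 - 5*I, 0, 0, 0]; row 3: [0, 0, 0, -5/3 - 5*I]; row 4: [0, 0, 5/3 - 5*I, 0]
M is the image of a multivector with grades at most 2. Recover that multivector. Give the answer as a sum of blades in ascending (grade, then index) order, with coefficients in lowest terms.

Method: the blade images are trace-orthogonal — tr(rho(e_A) rho(e_B)^-1) = 4 if A = B and 0 otherwise — and rho(e_A)^-1 = (e_A)^2 * rho(e_A) with (e_A)^2 = +1 or -1, so the coefficient of e_A in the preimage is (e_A)^2 * tr(M rho(e_A))/4.
Nonzero projections over blades of grade <= 2: e24: (e24)^2 = -1, tr(M rho(e24)) = 20/3, coefficient -5/3; e34: (e34)^2 = -1, tr(M rho(e34)) = -20, coefficient 5. Every other blade of grade <= 2 projects to 0.
Answer: -5/3*e24 + 5*e34


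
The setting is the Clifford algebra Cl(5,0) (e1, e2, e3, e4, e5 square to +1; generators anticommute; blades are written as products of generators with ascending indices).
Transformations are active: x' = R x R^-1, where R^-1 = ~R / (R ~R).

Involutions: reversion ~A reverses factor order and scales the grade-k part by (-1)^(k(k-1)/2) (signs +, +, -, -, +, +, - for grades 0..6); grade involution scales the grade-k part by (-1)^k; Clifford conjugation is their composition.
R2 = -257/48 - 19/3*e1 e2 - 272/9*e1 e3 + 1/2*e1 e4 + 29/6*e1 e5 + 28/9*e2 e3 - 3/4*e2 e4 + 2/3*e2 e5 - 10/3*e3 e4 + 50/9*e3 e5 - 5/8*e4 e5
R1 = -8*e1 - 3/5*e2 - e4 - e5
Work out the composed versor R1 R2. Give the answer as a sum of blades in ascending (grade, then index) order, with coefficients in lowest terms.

Distribute over the terms of R1 (each basis-blade product reordered to ascending indices, repeated generators contracted through their squares):
(-8*e1) R2 = 257/6*e1 + 152/3*e2 + 2176/9*e3 - 4*e4 - 116/3*e5 - 224/9*e1 e2 e3 + 6*e1 e2 e4 - 16/3*e1 e2 e5 + 80/3*e1 e3 e4 - 400/9*e1 e3 e5 + 5*e1 e4 e5
(-3/5*e2) R2 = -19/5*e1 + 257/80*e2 - 28/15*e3 + 9/20*e4 - 2/5*e5 - 272/15*e1 e2 e3 + 3/10*e1 e2 e4 + 29/10*e1 e2 e5 + 2*e2 e3 e4 - 10/3*e2 e3 e5 + 3/8*e2 e4 e5
(-e4) R2 = 1/2*e1 - 3/4*e2 - 10/3*e3 + 257/48*e4 + 5/8*e5 + 19/3*e1 e2 e4 + 272/9*e1 e3 e4 + 29/6*e1 e4 e5 - 28/9*e2 e3 e4 + 2/3*e2 e4 e5 + 50/9*e3 e4 e5
(-e5) R2 = 29/6*e1 + 2/3*e2 + 50/9*e3 - 5/8*e4 + 257/48*e5 + 19/3*e1 e2 e5 + 272/9*e1 e3 e5 - 1/2*e1 e4 e5 - 28/9*e2 e3 e5 + 3/4*e2 e4 e5 + 10/3*e3 e4 e5
Summing the partial products and collecting blades:
Answer: 1331/30*e1 + 12911/240*e2 + 3632/15*e3 + 283/240*e4 - 2647/80*e5 - 1936/45*e1 e2 e3 + 379/30*e1 e2 e4 + 39/10*e1 e2 e5 + 512/9*e1 e3 e4 - 128/9*e1 e3 e5 + 28/3*e1 e4 e5 - 10/9*e2 e3 e4 - 58/9*e2 e3 e5 + 43/24*e2 e4 e5 + 80/9*e3 e4 e5


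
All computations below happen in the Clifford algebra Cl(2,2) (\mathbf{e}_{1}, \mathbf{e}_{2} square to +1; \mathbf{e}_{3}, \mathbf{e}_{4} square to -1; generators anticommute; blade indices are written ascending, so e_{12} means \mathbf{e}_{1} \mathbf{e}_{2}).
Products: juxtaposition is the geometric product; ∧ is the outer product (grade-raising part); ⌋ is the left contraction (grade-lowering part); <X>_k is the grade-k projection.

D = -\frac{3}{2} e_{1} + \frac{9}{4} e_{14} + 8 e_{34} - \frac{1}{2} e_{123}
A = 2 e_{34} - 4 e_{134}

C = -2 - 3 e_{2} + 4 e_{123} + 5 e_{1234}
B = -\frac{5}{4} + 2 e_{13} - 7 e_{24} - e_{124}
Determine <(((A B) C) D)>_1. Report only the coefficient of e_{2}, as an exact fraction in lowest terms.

step 1: -8 e_{4} + 4 e_{14} + 10 e_{23} - \frac{5}{2} e_{34} - 26 e_{123} + 5 e_{134}
step 2: -104 + 40 e_{1} - 25 e_{2} + 30 e_{3} - 114 e_{4} + \frac{25}{2} e_{12} - 78 e_{13} + 42 e_{14} - 4 e_{24} + 5 e_{34} + 12 e_{123} + 2 e_{124} - 10 e_{134} - \frac{17}{2} e_{234} + 17 e_{1234}
step 3: -\frac{23}{2} - \frac{41}{2} e_{1} + \frac{173}{4} e_{2} - \frac{4001}{4} e_{3} - \frac{157}{2} e_{4} - \frac{299}{2} e_{12} + \frac{1429}{4} e_{13} + \frac{859}{4} e_{14} - \frac{127}{4} e_{23} - \frac{209}{8} e_{24} - \frac{1285}{2} e_{34} + \frac{391}{8} e_{123} - \frac{145}{4} e_{124} + 247 e_{134} - \frac{253}{2} e_{234} + \frac{121}{4} e_{1234}
step 4: -\frac{41}{2} e_{1} + \frac{173}{4} e_{2} - \frac{4001}{4} e_{3} - \frac{157}{2} e_{4}
Answer: \frac{173}{4}


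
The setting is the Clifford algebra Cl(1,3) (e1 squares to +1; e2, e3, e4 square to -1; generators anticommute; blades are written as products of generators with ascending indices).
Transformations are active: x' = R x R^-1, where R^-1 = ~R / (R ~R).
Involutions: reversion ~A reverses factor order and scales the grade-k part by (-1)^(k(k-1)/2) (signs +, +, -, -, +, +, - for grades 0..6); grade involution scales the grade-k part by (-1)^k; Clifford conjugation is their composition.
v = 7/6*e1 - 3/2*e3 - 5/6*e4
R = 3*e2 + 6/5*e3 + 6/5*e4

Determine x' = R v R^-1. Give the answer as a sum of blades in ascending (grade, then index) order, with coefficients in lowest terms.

~R = 3*e2 + 6/5*e3 + 6/5*e4, and R ~R = -297/25, so R^-1 = ~R / (-297/25).
R v = 14/5 - 7/2*e1 e2 - 7/5*e1 e3 - 7/5*e1 e4 - 9/2*e2 e3 - 5/2*e2 e4 + 4/5*e3 e4
Answer: -7/6*e1 - 140/99*e2 + 185/198*e3 + 53/198*e4


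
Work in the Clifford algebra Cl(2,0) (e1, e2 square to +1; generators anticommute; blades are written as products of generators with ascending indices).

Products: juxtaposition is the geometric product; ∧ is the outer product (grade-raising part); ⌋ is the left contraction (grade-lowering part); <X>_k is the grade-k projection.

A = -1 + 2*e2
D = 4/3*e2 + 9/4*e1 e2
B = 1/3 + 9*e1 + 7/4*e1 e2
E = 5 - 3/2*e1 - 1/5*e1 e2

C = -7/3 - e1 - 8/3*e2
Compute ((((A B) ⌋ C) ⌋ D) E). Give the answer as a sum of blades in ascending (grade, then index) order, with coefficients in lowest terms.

step 1: -1/3 - 25/2*e1 + 2/3*e2 - 79/4*e1 e2
step 2: 23/2 + 1/3*e1 + 8/9*e2
step 3: 32/27 - 2*e1 + 193/12*e2 + 207/8*e1 e2
step 4: 15229/1080 - 1541/180*e1 + 28711/240*e2 + 41381/270*e1 e2
Answer: 15229/1080 - 1541/180*e1 + 28711/240*e2 + 41381/270*e1 e2


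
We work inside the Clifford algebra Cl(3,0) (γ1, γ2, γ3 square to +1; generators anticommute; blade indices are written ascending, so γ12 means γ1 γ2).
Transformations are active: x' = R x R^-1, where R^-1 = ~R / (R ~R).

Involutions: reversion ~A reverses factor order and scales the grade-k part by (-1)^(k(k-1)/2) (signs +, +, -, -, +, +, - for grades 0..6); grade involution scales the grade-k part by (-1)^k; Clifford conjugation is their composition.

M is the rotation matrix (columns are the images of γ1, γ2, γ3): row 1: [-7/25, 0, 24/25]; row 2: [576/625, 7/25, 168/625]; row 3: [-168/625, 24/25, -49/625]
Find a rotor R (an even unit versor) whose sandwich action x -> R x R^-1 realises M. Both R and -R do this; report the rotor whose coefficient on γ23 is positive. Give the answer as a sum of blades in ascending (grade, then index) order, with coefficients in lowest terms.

Method: write R = a + b12*γ12 + b13*γ13 + b23*γ23 with a^2 + b12^2 + b13^2 + b23^2 = 1 (so R^-1 = ~R). Expanding the columns R e_j ~R gives tr M = 4a^2 - 1 and, from the antisymmetric part, M21 - M12 = -4a*b12, M13 - M31 = 4a*b13, M32 - M23 = -4a*b23.
Here tr M = -49/625, so a^2 = (1 + tr M)/4 = 144/625 and a = ±12/25. Taking a = 12/25: M21 - M12 = 576/625, M13 - M31 = 768/625, M32 - M23 = 432/625, giving b12 = -12/25, b13 = 16/25, b23 = -9/25, i.e. R = 12/25 - 12/25*γ12 + 16/25*γ13 - 9/25*γ23.
Its γ23 coefficient is negative, so report the other preimage -R.
Answer: -12/25 + 12/25*γ12 - 16/25*γ13 + 9/25*γ23. Sheet selection: the two-to-one cover makes ±R indistinguishable at the matrix level (trace -49/625), so uniqueness comes from the required sign on γ23.


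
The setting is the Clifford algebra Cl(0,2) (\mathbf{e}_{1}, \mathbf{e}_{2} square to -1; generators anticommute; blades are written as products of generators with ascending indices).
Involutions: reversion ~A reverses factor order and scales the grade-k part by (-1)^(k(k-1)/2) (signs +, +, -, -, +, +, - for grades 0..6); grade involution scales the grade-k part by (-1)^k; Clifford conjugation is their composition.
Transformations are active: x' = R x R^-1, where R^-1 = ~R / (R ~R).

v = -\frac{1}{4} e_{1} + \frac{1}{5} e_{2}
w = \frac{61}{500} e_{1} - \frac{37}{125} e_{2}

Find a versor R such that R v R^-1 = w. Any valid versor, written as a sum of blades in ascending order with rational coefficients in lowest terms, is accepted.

A norm check does it: q(v) = q(w) = -\frac{41}{400}, hence R = v + w = -\frac{16}{125} e_{1} - \frac{12}{125} e_{2} realises the map — parallel part kept, (v - w)/2 negated, v carried to w.
Answer: -\frac{16}{125} e_{1} - \frac{12}{125} e_{2}


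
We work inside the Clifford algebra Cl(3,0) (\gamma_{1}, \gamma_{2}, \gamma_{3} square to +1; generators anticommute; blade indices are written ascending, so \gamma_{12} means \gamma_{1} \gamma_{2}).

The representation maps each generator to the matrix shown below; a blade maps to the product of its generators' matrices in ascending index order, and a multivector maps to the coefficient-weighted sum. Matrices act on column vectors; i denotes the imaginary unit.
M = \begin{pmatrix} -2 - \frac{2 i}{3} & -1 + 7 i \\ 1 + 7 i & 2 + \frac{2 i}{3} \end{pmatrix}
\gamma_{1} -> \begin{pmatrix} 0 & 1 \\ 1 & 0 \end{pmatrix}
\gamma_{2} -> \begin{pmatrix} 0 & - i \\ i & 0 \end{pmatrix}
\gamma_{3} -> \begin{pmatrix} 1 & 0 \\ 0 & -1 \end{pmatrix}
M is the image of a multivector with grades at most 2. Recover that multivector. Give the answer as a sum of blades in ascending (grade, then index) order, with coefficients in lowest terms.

Method: 1, rho(\gamma_{1}), rho(\gamma_{2}), rho(\gamma_{3}) form a trace-orthogonal basis of the 2x2 complex matrices (tr(X Y) = 2 if X = Y, else 0), so M = m0*1 + m1*rho(\gamma_{1}) + m2*rho(\gamma_{2}) + m3*rho(\gamma_{3}) with m0 = tr(M)/2 = 0, m1 = tr(M rho(\gamma_{1}))/2 = 7 i, m2 = tr(M rho(\gamma_{2}))/2 = - i, m3 = tr(M rho(\gamma_{3}))/2 = -2 - \frac{2 i}{3}.
Multiplying table entries, the bivector images are rho(\gamma_{12}) = i*rho(\gamma_{3}), rho(\gamma_{13}) = -i*rho(\gamma_{2}), rho(\gamma_{23}) = i*rho(\gamma_{1}); with real blade coefficients the real parts of m0..m3 are the coefficients of 1, \gamma_{1}, \gamma_{2}, \gamma_{3} and the imaginary parts give the bivectors (\gamma_{23}: Im m1, \gamma_{13}: -Im m2, \gamma_{12}: Im m3).
Answer: -2 \gamma_{3} - \frac{2}{3} \gamma_{12} + \gamma_{13} + 7 \gamma_{23}


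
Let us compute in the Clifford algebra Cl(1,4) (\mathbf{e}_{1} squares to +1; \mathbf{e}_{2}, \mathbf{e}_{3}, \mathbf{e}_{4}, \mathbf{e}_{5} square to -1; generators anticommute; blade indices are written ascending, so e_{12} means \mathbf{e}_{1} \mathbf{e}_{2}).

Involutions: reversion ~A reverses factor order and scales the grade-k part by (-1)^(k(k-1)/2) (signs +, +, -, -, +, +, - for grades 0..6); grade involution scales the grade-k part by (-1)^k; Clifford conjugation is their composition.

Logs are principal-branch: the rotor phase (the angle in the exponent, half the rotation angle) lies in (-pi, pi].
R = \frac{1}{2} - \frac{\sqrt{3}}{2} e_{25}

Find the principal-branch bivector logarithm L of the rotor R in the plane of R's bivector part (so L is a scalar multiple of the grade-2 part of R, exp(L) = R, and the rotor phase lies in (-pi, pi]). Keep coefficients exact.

The scalar part of R is \frac{1}{2}, which fixes the principal-branch rotor phase; the unit plane is then the bivector part divided by the sine of that phase, and L is that plane scaled by the phase.
Concretely: cos(phase) = \frac{1}{2} gives phase = ±\frac{\pi}{3}, and since phase/sin(phase) is even the sign is immaterial: L = (phase/sin(phase)) * <R>_2 = (\frac{2 \sqrt{3} \pi}{9}) * <R>_2.
Answer: - \frac{\pi}{3} e_{25}


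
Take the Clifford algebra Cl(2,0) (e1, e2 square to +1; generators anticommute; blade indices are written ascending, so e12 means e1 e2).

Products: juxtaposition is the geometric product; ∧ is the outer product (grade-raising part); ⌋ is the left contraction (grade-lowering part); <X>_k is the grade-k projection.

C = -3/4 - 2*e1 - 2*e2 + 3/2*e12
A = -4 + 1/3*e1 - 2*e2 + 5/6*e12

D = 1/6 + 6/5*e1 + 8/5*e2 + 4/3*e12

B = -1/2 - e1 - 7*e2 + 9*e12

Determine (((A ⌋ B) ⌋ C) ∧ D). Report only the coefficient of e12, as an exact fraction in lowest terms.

step 1: 49/6 + 22*e1 + 31*e2 - 36*e12
step 2: -465/8 - 377/6*e1 + 50/3*e2 + 49/4*e12
step 3: -155/16 - 722/9*e1 - 812/9*e2 - 23519/120*e12
Answer: -23519/120


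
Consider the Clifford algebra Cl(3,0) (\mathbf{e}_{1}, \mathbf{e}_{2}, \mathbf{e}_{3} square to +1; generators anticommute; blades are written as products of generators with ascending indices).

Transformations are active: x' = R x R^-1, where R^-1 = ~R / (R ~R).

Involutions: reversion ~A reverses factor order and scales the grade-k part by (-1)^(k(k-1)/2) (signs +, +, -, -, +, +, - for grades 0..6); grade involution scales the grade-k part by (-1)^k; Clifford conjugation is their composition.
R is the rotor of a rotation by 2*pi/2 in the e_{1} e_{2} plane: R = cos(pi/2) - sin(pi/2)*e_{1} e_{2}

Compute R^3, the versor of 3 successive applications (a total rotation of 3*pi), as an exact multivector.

Because a rotor carries half the rotation angle, composing 3 copies of this e_{1} e_{2}-plane rotor multiplies the phase: 3*(pi/2) = \frac{3 \pi}{2}, hence R^3 = cos(\frac{3 \pi}{2}) - sin(\frac{3 \pi}{2})*e_{1} e_{2}.
cos(\frac{3 \pi}{2}) = 0 and sin(\frac{3 \pi}{2}) = -1, so R^3 = e_{1} e_{2}. The net rotation is 1*pi (after discarding 1 full turn, each of which contributes a factor -1 to the rotor); the rotor keeps the half-angle phase exactly.
Answer: e_{1} e_{2}


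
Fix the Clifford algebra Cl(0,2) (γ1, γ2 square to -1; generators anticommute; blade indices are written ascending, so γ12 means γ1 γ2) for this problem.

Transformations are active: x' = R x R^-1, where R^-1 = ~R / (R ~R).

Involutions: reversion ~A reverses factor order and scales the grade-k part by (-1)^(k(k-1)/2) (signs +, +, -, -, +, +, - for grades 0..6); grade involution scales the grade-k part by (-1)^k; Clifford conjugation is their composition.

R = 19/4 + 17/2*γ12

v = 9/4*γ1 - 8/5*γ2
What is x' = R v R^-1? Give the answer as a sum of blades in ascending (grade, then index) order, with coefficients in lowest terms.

~R = 19/4 - 17/2*γ12, and R ~R = 1517/16, so R^-1 = ~R / (1517/16).
R v = 1943/80*γ1 + 461/40*γ2
Answer: 5569/30340*γ1 + 4179/1517*γ2


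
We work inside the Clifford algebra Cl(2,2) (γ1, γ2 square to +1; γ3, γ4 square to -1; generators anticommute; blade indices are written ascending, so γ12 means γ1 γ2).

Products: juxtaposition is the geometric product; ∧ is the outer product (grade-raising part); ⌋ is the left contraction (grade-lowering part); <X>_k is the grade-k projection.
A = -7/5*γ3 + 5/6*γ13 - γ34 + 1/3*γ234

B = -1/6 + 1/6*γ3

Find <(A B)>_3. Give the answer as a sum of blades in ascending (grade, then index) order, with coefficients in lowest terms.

step 1: 7/30 - 5/36*γ1 + 7/30*γ3 - 1/6*γ4 - 5/36*γ13 + 1/18*γ24 + 1/6*γ34 - 1/18*γ234
step 2: -1/18*γ234
Answer: -1/18*γ234


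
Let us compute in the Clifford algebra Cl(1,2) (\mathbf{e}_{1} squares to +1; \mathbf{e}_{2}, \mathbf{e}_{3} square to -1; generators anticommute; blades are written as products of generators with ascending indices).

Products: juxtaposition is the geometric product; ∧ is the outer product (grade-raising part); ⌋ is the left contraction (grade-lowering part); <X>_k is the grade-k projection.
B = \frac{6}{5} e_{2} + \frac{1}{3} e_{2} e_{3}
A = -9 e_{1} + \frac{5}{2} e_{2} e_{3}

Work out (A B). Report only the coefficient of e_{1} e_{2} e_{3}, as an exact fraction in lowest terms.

step 1: -\frac{5}{6} + 3 e_{3} - \frac{54}{5} e_{1} e_{2} - 3 e_{1} e_{2} e_{3}
Answer: -3


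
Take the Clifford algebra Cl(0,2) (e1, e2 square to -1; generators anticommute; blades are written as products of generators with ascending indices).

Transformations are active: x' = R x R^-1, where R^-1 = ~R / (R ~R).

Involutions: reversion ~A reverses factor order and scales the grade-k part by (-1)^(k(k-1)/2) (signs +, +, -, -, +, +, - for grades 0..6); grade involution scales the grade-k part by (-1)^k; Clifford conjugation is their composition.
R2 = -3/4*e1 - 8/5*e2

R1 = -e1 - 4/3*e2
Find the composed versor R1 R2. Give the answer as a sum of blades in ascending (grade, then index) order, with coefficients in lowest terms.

Distribute over the terms of R1 (each basis-blade product reordered to ascending indices, repeated generators contracted through their squares):
(-e1) R2 = -3/4 + 8/5*e1 e2
(-4/3*e2) R2 = -32/15 - e1 e2
Summing the partial products and collecting blades:
Answer: -173/60 + 3/5*e1 e2


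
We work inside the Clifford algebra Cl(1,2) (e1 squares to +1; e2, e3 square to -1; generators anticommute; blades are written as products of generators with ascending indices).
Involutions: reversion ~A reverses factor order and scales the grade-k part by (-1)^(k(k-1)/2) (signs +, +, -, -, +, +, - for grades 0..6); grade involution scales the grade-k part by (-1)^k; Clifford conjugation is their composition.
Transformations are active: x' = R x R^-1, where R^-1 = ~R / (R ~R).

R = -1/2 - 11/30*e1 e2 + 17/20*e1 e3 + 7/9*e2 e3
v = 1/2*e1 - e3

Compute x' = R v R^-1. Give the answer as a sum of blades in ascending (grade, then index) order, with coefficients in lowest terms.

~R = -1/2 + 11/30*e1 e2 - 17/20*e1 e3 - 7/9*e2 e3, and R ~R = -13/6480, so R^-1 = ~R / (-13/6480).
R v = 3/5*e1 + 173/180*e2 + 3/40*e3 + 34/45*e1 e2 e3
Answer: -7469/26*e1 - 10476/65*e2 - 1189/5*e3


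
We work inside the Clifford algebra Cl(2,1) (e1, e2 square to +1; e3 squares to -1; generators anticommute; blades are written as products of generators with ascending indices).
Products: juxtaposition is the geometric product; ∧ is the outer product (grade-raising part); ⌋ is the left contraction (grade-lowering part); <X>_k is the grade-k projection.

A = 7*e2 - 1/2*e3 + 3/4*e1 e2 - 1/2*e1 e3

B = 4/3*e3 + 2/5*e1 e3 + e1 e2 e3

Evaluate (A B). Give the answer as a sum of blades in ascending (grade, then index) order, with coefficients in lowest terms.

step 1: 7/15 + 7/15*e1 + 1/2*e2 - 3/4*e3 + 1/2*e1 e2 - 7*e1 e3 + 271/30*e2 e3 - 9/5*e1 e2 e3
Answer: 7/15 + 7/15*e1 + 1/2*e2 - 3/4*e3 + 1/2*e1 e2 - 7*e1 e3 + 271/30*e2 e3 - 9/5*e1 e2 e3


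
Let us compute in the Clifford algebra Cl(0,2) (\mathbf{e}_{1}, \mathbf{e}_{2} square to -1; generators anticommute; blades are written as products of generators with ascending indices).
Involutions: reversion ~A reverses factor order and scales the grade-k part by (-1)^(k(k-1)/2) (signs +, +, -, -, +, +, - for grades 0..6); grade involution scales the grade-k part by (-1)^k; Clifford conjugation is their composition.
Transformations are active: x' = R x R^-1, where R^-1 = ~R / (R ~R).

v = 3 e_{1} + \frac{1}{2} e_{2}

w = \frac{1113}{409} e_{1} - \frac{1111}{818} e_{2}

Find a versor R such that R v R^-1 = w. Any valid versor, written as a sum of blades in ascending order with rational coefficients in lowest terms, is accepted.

The midline construction: v and w both square to -\frac{37}{4}, so reflecting in their sum \frac{2340}{409} e_{1} - \frac{351}{409} e_{2} exchanges them.
Answer: \frac{2340}{409} e_{1} - \frac{351}{409} e_{2}


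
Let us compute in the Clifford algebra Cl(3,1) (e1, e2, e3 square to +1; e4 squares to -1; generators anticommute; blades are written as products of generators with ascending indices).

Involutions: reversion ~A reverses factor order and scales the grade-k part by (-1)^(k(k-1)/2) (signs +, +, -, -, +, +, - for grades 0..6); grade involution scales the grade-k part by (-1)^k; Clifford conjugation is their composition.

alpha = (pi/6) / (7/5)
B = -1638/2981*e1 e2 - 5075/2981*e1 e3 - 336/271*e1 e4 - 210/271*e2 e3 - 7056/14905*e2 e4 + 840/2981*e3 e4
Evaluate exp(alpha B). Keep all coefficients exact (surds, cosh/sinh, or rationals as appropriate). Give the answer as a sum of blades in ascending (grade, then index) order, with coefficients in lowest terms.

B^2 term by term: the squares give (-1638/2981)^2*(e1 e2)^2 + (-5075/2981)^2*(e1 e3)^2 + (-336/271)^2*(e1 e4)^2 + (-210/271)^2*(e2 e3)^2 + (-7056/14905)^2*(e2 e4)^2 + (840/2981)^2*(e3 e4)^2 = 2683044/8886361*(-1) + 25755625/8886361*(-1) + 112896/73441*(+1) + 44100/73441*(-1) + 49787136/222159025*(+1) + 705600/8886361*(+1) = -49/25 (each basis 2-blade squares to minus the product of its generators' squares); cross terms between blades sharing an index anticommute and cancel; the commuting (index-disjoint) pairs give grade-4 terms 2*c*c'*(blade product), which cancel blade by blade — e1 e2 e3 e4: -2751840/8886361 - 14323680/8886361 + 141120/73441 = 0 — confirming B is simple. So B^2 = -49/25.
B^2 = -49/25 — the series telescopes trigonometrically here: l = 7/5, alpha*l = pi/6, so exp(alpha B) = cos(pi/6) + (sin(pi/6)/(7/5))*B = sqrt(3)/2 + (5/14)*B.
Answer: sqrt(3)/2 - 585/2981*e1 e2 - 3625/5962*e1 e3 - 120/271*e1 e4 - 75/271*e2 e3 - 504/2981*e2 e4 + 300/2981*e3 e4


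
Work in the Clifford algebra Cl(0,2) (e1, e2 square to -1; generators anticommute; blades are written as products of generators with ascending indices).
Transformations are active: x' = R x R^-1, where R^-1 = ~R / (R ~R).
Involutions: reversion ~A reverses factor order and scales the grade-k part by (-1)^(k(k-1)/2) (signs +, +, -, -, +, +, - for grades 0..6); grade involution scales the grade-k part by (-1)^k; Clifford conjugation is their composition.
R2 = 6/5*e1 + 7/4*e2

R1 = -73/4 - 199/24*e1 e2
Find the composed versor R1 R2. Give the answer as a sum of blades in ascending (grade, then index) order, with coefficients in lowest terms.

Distribute over the terms of R1 (each basis-blade product reordered to ascending indices, repeated generators contracted through their squares):
(-73/4) R2 = -219/10*e1 - 511/16*e2
(-199/24*e1 e2) R2 = 1393/96*e1 - 199/20*e2
Summing the partial products and collecting blades:
Answer: -3547/480*e1 - 3351/80*e2


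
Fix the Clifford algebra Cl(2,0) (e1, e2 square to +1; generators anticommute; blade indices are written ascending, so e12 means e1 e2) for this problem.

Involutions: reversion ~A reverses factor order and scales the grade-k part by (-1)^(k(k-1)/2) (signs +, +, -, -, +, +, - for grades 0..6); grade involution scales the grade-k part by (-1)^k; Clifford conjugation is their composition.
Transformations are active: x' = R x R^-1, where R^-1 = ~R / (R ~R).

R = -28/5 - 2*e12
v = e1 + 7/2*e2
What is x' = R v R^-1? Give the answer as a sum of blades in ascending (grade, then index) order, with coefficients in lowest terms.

~R = -28/5 + 2*e12, and R ~R = 884/25, so R^-1 = ~R / (884/25).
R v = -63/5*e1 - 88/5*e2
Answer: 661/221*e1 + 917/442*e2


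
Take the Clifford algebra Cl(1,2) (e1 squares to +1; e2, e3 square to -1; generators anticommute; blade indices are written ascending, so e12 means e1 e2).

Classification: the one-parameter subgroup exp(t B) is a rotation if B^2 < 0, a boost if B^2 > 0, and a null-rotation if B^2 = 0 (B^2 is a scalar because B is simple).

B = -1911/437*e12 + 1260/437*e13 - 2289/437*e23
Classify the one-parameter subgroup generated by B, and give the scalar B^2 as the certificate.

B^2 term by term: the squares give (-1911/437)^2*(e12)^2 + (1260/437)^2*(e13)^2 + (-2289/437)^2*(e23)^2 = 3651921/190969*(+1) + 1587600/190969*(+1) + 5239521/190969*(-1) = 0 (each basis 2-blade squares to minus the product of its generators' squares); cross terms between blades sharing an index anticommute and cancel. So B^2 = 0.
Answer: null-rotation, certificate B^2 = 0. The class reads off the invariant scalar 0 directly.


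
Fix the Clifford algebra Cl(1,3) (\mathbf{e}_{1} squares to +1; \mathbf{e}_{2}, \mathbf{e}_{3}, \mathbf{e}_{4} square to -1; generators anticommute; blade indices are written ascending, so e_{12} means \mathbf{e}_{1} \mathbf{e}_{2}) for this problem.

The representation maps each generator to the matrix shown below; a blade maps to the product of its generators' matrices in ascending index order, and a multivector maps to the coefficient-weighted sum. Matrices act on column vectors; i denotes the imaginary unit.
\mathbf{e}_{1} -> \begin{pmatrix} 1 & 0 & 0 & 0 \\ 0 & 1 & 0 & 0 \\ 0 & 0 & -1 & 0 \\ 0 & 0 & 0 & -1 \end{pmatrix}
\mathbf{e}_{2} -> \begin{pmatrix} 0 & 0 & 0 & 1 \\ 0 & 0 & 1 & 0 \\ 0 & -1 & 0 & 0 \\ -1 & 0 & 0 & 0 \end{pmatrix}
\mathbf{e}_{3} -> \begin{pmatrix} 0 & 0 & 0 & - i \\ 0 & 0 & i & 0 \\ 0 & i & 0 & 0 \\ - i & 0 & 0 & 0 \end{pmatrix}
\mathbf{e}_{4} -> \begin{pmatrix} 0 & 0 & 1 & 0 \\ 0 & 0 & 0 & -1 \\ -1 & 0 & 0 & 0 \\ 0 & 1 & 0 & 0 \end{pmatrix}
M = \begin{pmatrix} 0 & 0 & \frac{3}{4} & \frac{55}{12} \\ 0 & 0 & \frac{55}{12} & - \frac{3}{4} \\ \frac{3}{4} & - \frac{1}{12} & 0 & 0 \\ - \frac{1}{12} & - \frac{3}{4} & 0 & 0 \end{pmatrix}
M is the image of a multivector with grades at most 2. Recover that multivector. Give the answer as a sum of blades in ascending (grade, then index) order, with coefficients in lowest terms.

Method: the blade images are trace-orthogonal — tr(rho(e_A) rho(e_B)^-1) = 4 if A = B and 0 otherwise — and rho(e_A)^-1 = (e_A)^2 * rho(e_A) with (e_A)^2 = +1 or -1, so the coefficient of e_A in the preimage is (e_A)^2 * tr(M rho(e_A))/4.
Nonzero projections over blades of grade <= 2: e_{2}: (e_{2})^2 = -1, tr(M rho(e_{2})) = - \frac{28}{3}, coefficient \frac{7}{3}; e_{12}: (e_{12})^2 = +1, tr(M rho(e_{12})) = 9, coefficient \frac{9}{4}; e_{14}: (e_{14})^2 = +1, tr(M rho(e_{14})) = 3, coefficient \frac{3}{4}. Every other blade of grade <= 2 projects to 0.
Answer: \frac{7}{3} e_{2} + \frac{9}{4} e_{12} + \frac{3}{4} e_{14}


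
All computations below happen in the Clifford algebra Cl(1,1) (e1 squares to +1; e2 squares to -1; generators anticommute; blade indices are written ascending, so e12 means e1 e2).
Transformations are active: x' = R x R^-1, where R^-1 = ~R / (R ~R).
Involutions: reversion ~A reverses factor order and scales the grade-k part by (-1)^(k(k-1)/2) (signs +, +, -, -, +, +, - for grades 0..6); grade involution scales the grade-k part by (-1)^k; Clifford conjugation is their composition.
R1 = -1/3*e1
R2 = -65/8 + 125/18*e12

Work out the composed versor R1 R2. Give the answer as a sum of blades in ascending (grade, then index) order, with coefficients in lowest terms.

Distribute over the terms of R1 (each basis-blade product reordered to ascending indices, repeated generators contracted through their squares):
(-1/3*e1) R2 = 65/24*e1 - 125/54*e2
Answer: 65/24*e1 - 125/54*e2


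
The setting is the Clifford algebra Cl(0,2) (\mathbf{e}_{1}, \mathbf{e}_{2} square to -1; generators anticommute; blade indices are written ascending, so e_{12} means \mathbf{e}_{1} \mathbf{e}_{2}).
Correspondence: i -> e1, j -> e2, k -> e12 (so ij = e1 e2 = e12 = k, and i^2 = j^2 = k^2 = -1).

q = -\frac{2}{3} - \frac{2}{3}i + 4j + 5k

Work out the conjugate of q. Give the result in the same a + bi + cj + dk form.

In blades: q = -\frac{2}{3} - \frac{2}{3} e_{1} + 4 e_{2} + 5 e_{12}.
Conjugation here is Clifford conjugation: the scalar is fixed and the grade-1 and grade-2 blades all flip sign, giving -\frac{2}{3} + \frac{2}{3} e_{1} - 4 e_{2} - 5 e_{12}; translating back:
Answer: -\frac{2}{3} + \frac{2}{3}i - 4j - 5k


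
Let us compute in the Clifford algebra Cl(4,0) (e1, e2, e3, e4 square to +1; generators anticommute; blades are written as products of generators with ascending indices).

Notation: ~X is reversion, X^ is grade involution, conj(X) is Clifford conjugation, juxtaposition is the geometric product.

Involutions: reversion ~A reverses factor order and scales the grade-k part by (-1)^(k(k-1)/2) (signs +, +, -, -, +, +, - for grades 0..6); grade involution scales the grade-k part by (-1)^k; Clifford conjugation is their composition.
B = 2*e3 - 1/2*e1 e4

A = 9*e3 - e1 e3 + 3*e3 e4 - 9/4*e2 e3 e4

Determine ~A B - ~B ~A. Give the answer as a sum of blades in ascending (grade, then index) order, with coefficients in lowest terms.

first term: 18 + 2*e1 + 6*e4 + 3/2*e1 e3 - 9/2*e2 e4 + 1/2*e3 e4 + 9/8*e1 e2 e3 + 9/2*e1 e3 e4
second term: 18 - 2*e1 - 6*e4 + 3/2*e1 e3 - 9/2*e2 e4 + 1/2*e3 e4 + 9/8*e1 e2 e3 - 9/2*e1 e3 e4
Answer: 4*e1 + 12*e4 + 9*e1 e3 e4


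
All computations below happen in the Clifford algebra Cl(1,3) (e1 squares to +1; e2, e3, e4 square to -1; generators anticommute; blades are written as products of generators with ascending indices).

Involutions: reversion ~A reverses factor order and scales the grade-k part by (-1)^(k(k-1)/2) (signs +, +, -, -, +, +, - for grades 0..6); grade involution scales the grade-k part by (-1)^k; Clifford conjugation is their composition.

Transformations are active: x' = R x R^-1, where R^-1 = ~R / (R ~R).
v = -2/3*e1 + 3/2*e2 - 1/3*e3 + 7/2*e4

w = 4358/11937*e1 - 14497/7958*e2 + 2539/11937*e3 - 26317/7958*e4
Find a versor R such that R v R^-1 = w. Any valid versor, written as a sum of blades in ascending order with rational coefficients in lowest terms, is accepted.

Since q(v) = q(w) = -85/6, the sum R = v + w = -1200/3979*e1 - 1280/3979*e2 - 480/3979*e3 + 768/3979*e4 does the job whenever invertible.
Answer: -1200/3979*e1 - 1280/3979*e2 - 480/3979*e3 + 768/3979*e4


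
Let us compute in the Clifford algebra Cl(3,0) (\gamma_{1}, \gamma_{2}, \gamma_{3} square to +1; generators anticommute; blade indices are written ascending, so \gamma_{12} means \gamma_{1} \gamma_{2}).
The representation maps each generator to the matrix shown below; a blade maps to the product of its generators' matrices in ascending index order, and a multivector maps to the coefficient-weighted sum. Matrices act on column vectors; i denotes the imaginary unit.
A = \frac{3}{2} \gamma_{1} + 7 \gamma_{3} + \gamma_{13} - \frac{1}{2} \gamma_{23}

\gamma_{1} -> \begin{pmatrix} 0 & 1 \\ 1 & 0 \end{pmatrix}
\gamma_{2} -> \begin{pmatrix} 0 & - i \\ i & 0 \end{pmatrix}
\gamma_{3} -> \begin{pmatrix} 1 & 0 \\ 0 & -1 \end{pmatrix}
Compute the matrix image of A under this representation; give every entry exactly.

Bivector images (products of the table entries): rho(\gamma_{13}) = rho(\gamma_{1})rho(\gamma_{3}) = \begin{pmatrix} 0 & -1 \\ 1 & 0 \end{pmatrix}; rho(\gamma_{23}) = rho(\gamma_{2})rho(\gamma_{3}) = \begin{pmatrix} 0 & i \\ i & 0 \end{pmatrix}.
M = (\frac{3}{2})*rho(\gamma_{1}) + (7)*rho(\gamma_{3}) + (1)*rho(\gamma_{13}) + (-\frac{1}{2})*rho(\gamma_{23}), summed entrywise:
Answer: \begin{pmatrix} 7 & \frac{1}{2} - \frac{i}{2} \\ \frac{5}{2} - \frac{i}{2} & -7 \end{pmatrix}


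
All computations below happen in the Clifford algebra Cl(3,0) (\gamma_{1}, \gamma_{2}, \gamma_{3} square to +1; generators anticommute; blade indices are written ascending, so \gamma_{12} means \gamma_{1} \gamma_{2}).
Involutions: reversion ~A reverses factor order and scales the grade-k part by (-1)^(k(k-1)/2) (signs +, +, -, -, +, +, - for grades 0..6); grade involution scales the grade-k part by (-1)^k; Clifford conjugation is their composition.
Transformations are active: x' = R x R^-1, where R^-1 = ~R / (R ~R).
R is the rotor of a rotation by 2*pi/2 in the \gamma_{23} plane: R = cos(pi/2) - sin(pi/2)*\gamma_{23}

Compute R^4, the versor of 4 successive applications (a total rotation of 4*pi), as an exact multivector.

Half-angle bookkeeping: 4 applications in \gamma_{23} add up to rotor phase 4*pi/2 = 2 \pi, so R^4 = cos(2 \pi) - sin(2 \pi)*\gamma_{23}.
cos(2 \pi) = 1 and sin(2 \pi) = 0, so R^4 = 1. The total rotation 4*pi is 2 full turns, so every vector returns to itself, yet the rotor is +1, back on the identity sheet (an even number of 2*pi turns).
Answer: 1
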